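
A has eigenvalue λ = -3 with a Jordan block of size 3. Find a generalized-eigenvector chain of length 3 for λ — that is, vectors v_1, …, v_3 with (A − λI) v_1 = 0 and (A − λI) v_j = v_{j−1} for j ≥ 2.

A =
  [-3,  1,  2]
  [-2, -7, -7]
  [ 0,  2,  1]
A Jordan chain for λ = -3 of length 3:
v_1 = (-2, 8, -4)ᵀ
v_2 = (0, -2, 0)ᵀ
v_3 = (1, 0, 0)ᵀ

Let N = A − (-3)·I. We want v_3 with N^3 v_3 = 0 but N^2 v_3 ≠ 0; then v_{j-1} := N · v_j for j = 3, …, 2.

Pick v_3 = (1, 0, 0)ᵀ.
Then v_2 = N · v_3 = (0, -2, 0)ᵀ.
Then v_1 = N · v_2 = (-2, 8, -4)ᵀ.

Sanity check: (A − (-3)·I) v_1 = (0, 0, 0)ᵀ = 0. ✓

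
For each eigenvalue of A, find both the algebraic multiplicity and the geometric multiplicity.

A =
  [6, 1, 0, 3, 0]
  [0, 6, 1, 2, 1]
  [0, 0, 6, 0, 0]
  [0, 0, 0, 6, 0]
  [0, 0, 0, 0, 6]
λ = 6: alg = 5, geom = 3

Step 1 — factor the characteristic polynomial to read off the algebraic multiplicities:
  χ_A(x) = (x - 6)^5

Step 2 — compute geometric multiplicities via the rank-nullity identity g(λ) = n − rank(A − λI):
  rank(A − (6)·I) = 2, so dim ker(A − (6)·I) = n − 2 = 3

Summary:
  λ = 6: algebraic multiplicity = 5, geometric multiplicity = 3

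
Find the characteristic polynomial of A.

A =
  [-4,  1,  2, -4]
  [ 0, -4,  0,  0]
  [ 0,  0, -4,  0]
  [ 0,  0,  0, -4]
x^4 + 16*x^3 + 96*x^2 + 256*x + 256

Expanding det(x·I − A) (e.g. by cofactor expansion or by noting that A is similar to its Jordan form J, which has the same characteristic polynomial as A) gives
  χ_A(x) = x^4 + 16*x^3 + 96*x^2 + 256*x + 256
which factors as (x + 4)^4. The eigenvalues (with algebraic multiplicities) are λ = -4 with multiplicity 4.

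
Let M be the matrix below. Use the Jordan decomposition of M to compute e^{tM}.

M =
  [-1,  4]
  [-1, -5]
e^{tM} =
  [2*t*exp(-3*t) + exp(-3*t), 4*t*exp(-3*t)]
  [-t*exp(-3*t), -2*t*exp(-3*t) + exp(-3*t)]

Strategy: write M = P · J · P⁻¹ where J is a Jordan canonical form, so e^{tM} = P · e^{tJ} · P⁻¹, and e^{tJ} can be computed block-by-block.

M has Jordan form
J =
  [-3,  1]
  [ 0, -3]
(up to reordering of blocks).

Per-block formulas:
  For a 2×2 Jordan block J_2(-3): exp(t · J_2(-3)) = e^(-3t)·(I + t·N), where N is the 2×2 nilpotent shift.

After assembling e^{tJ} and conjugating by P, we get:

e^{tM} =
  [2*t*exp(-3*t) + exp(-3*t), 4*t*exp(-3*t)]
  [-t*exp(-3*t), -2*t*exp(-3*t) + exp(-3*t)]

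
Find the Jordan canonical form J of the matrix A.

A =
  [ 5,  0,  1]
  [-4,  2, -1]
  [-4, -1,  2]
J_3(3)

The characteristic polynomial is
  det(x·I − A) = x^3 - 9*x^2 + 27*x - 27 = (x - 3)^3

Eigenvalues and multiplicities (the geometric multiplicity of λ is n − rank(A − λI), which equals the number of Jordan blocks for λ):
  λ = 3: algebraic multiplicity = 3, geometric multiplicity = 1

Determining the block sizes for each eigenvalue:
  λ = 3: one block (gm = 1), so the single block has size am = 3 → block sizes [3]

Assembling the blocks gives a Jordan form
J =
  [3, 1, 0]
  [0, 3, 1]
  [0, 0, 3]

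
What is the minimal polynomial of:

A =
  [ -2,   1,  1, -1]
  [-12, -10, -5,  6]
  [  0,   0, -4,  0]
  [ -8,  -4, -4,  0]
x^3 + 12*x^2 + 48*x + 64

The characteristic polynomial is χ_A(x) = (x + 4)^4, so the eigenvalues are known. The minimal polynomial is
  m_A(x) = Π_λ (x − λ)^{k_λ}
where k_λ is the size of the *largest* Jordan block for λ (equivalently, the smallest k with (A − λI)^k v = 0 for every generalised eigenvector v of λ).

  λ = -4: largest Jordan block has size 3, contributing (x + 4)^3

So m_A(x) = (x + 4)^3 = x^3 + 12*x^2 + 48*x + 64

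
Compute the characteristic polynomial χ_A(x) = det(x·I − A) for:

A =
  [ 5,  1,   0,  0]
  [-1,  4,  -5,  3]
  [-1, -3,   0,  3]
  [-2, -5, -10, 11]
x^4 - 20*x^3 + 150*x^2 - 500*x + 625

Expanding det(x·I − A) (e.g. by cofactor expansion or by noting that A is similar to its Jordan form J, which has the same characteristic polynomial as A) gives
  χ_A(x) = x^4 - 20*x^3 + 150*x^2 - 500*x + 625
which factors as (x - 5)^4. The eigenvalues (with algebraic multiplicities) are λ = 5 with multiplicity 4.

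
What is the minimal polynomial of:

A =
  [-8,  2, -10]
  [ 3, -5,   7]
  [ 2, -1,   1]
x^3 + 12*x^2 + 48*x + 64

The characteristic polynomial is χ_A(x) = (x + 4)^3, so the eigenvalues are known. The minimal polynomial is
  m_A(x) = Π_λ (x − λ)^{k_λ}
where k_λ is the size of the *largest* Jordan block for λ (equivalently, the smallest k with (A − λI)^k v = 0 for every generalised eigenvector v of λ).

  λ = -4: largest Jordan block has size 3, contributing (x + 4)^3

So m_A(x) = (x + 4)^3 = x^3 + 12*x^2 + 48*x + 64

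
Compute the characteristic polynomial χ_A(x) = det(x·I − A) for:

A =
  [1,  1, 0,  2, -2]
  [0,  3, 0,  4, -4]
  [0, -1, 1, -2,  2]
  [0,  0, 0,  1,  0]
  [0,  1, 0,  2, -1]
x^5 - 5*x^4 + 10*x^3 - 10*x^2 + 5*x - 1

Expanding det(x·I − A) (e.g. by cofactor expansion or by noting that A is similar to its Jordan form J, which has the same characteristic polynomial as A) gives
  χ_A(x) = x^5 - 5*x^4 + 10*x^3 - 10*x^2 + 5*x - 1
which factors as (x - 1)^5. The eigenvalues (with algebraic multiplicities) are λ = 1 with multiplicity 5.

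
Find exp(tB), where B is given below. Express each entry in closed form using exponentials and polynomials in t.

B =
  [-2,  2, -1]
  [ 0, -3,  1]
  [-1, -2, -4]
e^{tB} =
  [t^2*exp(-3*t) + t*exp(-3*t) + exp(-3*t), 2*t^2*exp(-3*t) + 2*t*exp(-3*t), t^2*exp(-3*t) - t*exp(-3*t)]
  [-t^2*exp(-3*t)/2, -t^2*exp(-3*t) + exp(-3*t), -t^2*exp(-3*t)/2 + t*exp(-3*t)]
  [-t*exp(-3*t), -2*t*exp(-3*t), -t*exp(-3*t) + exp(-3*t)]

Strategy: write B = P · J · P⁻¹ where J is a Jordan canonical form, so e^{tB} = P · e^{tJ} · P⁻¹, and e^{tJ} can be computed block-by-block.

B has Jordan form
J =
  [-3,  1,  0]
  [ 0, -3,  1]
  [ 0,  0, -3]
(up to reordering of blocks).

Per-block formulas:
  For a 3×3 Jordan block J_3(-3): exp(t · J_3(-3)) = e^(-3t)·(I + t·N + (t^2/2)·N^2), where N is the 3×3 nilpotent shift.

After assembling e^{tJ} and conjugating by P, we get:

e^{tB} =
  [t^2*exp(-3*t) + t*exp(-3*t) + exp(-3*t), 2*t^2*exp(-3*t) + 2*t*exp(-3*t), t^2*exp(-3*t) - t*exp(-3*t)]
  [-t^2*exp(-3*t)/2, -t^2*exp(-3*t) + exp(-3*t), -t^2*exp(-3*t)/2 + t*exp(-3*t)]
  [-t*exp(-3*t), -2*t*exp(-3*t), -t*exp(-3*t) + exp(-3*t)]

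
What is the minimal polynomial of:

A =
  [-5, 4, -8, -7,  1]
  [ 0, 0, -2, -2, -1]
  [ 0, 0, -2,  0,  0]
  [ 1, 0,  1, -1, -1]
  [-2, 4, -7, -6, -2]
x^3 + 6*x^2 + 12*x + 8

The characteristic polynomial is χ_A(x) = (x + 2)^5, so the eigenvalues are known. The minimal polynomial is
  m_A(x) = Π_λ (x − λ)^{k_λ}
where k_λ is the size of the *largest* Jordan block for λ (equivalently, the smallest k with (A − λI)^k v = 0 for every generalised eigenvector v of λ).

  λ = -2: largest Jordan block has size 3, contributing (x + 2)^3

So m_A(x) = (x + 2)^3 = x^3 + 6*x^2 + 12*x + 8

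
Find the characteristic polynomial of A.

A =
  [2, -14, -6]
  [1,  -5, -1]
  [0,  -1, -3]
x^3 + 6*x^2 + 12*x + 8

Expanding det(x·I − A) (e.g. by cofactor expansion or by noting that A is similar to its Jordan form J, which has the same characteristic polynomial as A) gives
  χ_A(x) = x^3 + 6*x^2 + 12*x + 8
which factors as (x + 2)^3. The eigenvalues (with algebraic multiplicities) are λ = -2 with multiplicity 3.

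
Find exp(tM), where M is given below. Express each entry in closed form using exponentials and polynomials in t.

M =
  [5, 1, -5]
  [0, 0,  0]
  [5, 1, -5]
e^{tM} =
  [5*t + 1, t, -5*t]
  [0, 1, 0]
  [5*t, t, 1 - 5*t]

Strategy: write M = P · J · P⁻¹ where J is a Jordan canonical form, so e^{tM} = P · e^{tJ} · P⁻¹, and e^{tJ} can be computed block-by-block.

M has Jordan form
J =
  [0, 1, 0]
  [0, 0, 0]
  [0, 0, 0]
(up to reordering of blocks).

Per-block formulas:
  For a 1×1 block at λ = 0: exp(t · [0]) = [e^(0t)].
  For a 2×2 Jordan block J_2(0): exp(t · J_2(0)) = e^(0t)·(I + t·N), where N is the 2×2 nilpotent shift.

After assembling e^{tJ} and conjugating by P, we get:

e^{tM} =
  [5*t + 1, t, -5*t]
  [0, 1, 0]
  [5*t, t, 1 - 5*t]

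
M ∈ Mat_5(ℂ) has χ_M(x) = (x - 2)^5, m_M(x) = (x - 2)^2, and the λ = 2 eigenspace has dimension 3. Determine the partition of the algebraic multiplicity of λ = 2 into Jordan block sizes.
Block sizes for λ = 2: [2, 2, 1]

Step 1 — from the characteristic polynomial, algebraic multiplicity of λ = 2 is 5. From dim ker(M − (2)·I) = 3, there are exactly 3 Jordan blocks for λ = 2.
Step 2 — from the minimal polynomial, the factor (x − 2)^2 tells us the largest block for λ = 2 has size 2.
Step 3 — with total size 5, 3 blocks, and largest block 2, the block sizes (in nonincreasing order) are [2, 2, 1].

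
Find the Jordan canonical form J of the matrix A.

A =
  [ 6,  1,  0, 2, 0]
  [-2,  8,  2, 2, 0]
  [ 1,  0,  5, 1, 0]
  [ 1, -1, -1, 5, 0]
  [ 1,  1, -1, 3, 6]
J_2(6) ⊕ J_2(6) ⊕ J_1(6)

The characteristic polynomial is
  det(x·I − A) = x^5 - 30*x^4 + 360*x^3 - 2160*x^2 + 6480*x - 7776 = (x - 6)^5

Eigenvalues and multiplicities (the geometric multiplicity of λ is n − rank(A − λI), which equals the number of Jordan blocks for λ):
  λ = 6: algebraic multiplicity = 5, geometric multiplicity = 3

Determining the block sizes for each eigenvalue:
  λ = 6: with am = 5 and gm = 3, the partition is not yet determined (e.g. several partitions of 5 into 3 parts exist). Let N = A − (6)·I. Computing rank(N^1) = 2, rank(N^2) = 0; the number of blocks of size ≥ j is rank(N^{j−1}) − rank(N^j), giving [3, 2]. So we have 2 block(s) of size 2, 1 block(s) of size 1 → block sizes [2, 2, 1]

Assembling the blocks gives a Jordan form
J =
  [6, 1, 0, 0, 0]
  [0, 6, 0, 0, 0]
  [0, 0, 6, 1, 0]
  [0, 0, 0, 6, 0]
  [0, 0, 0, 0, 6]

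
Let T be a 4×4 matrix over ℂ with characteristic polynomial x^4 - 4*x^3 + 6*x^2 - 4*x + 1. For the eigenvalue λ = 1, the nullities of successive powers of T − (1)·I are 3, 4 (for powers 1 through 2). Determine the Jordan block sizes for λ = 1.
Block sizes for λ = 1: [2, 1, 1]

From the dimensions of kernels of powers, the number of Jordan blocks of size at least j is d_j − d_{j−1} where d_j = dim ker(N^j) (with d_0 = 0). Computing the differences gives [3, 1].
The number of blocks of size exactly k is (#blocks of size ≥ k) − (#blocks of size ≥ k + 1), so the partition is: 2 block(s) of size 1, 1 block(s) of size 2.
In nonincreasing order the block sizes are [2, 1, 1].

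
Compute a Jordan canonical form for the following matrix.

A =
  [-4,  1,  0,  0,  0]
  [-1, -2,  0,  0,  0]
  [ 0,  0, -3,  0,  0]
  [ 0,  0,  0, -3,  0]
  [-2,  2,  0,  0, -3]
J_2(-3) ⊕ J_1(-3) ⊕ J_1(-3) ⊕ J_1(-3)

The characteristic polynomial is
  det(x·I − A) = x^5 + 15*x^4 + 90*x^3 + 270*x^2 + 405*x + 243 = (x + 3)^5

Eigenvalues and multiplicities (the geometric multiplicity of λ is n − rank(A − λI), which equals the number of Jordan blocks for λ):
  λ = -3: algebraic multiplicity = 5, geometric multiplicity = 4

Determining the block sizes for each eigenvalue:
  λ = -3: 4 blocks summing to 5 forces exactly one block of size 2 and the rest size 1 → block sizes [2, 1, 1, 1]

Assembling the blocks gives a Jordan form
J =
  [-3,  1,  0,  0,  0]
  [ 0, -3,  0,  0,  0]
  [ 0,  0, -3,  0,  0]
  [ 0,  0,  0, -3,  0]
  [ 0,  0,  0,  0, -3]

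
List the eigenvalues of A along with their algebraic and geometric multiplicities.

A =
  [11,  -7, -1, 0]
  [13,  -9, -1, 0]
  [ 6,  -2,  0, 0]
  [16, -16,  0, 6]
λ = -2: alg = 1, geom = 1; λ = 2: alg = 2, geom = 1; λ = 6: alg = 1, geom = 1

Step 1 — factor the characteristic polynomial to read off the algebraic multiplicities:
  χ_A(x) = (x - 6)*(x - 2)^2*(x + 2)

Step 2 — compute geometric multiplicities via the rank-nullity identity g(λ) = n − rank(A − λI):
  rank(A − (-2)·I) = 3, so dim ker(A − (-2)·I) = n − 3 = 1
  rank(A − (2)·I) = 3, so dim ker(A − (2)·I) = n − 3 = 1
  rank(A − (6)·I) = 3, so dim ker(A − (6)·I) = n − 3 = 1

Summary:
  λ = -2: algebraic multiplicity = 1, geometric multiplicity = 1
  λ = 2: algebraic multiplicity = 2, geometric multiplicity = 1
  λ = 6: algebraic multiplicity = 1, geometric multiplicity = 1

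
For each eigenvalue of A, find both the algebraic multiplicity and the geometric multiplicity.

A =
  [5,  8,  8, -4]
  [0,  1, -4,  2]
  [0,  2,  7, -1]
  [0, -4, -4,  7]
λ = 5: alg = 4, geom = 3

Step 1 — factor the characteristic polynomial to read off the algebraic multiplicities:
  χ_A(x) = (x - 5)^4

Step 2 — compute geometric multiplicities via the rank-nullity identity g(λ) = n − rank(A − λI):
  rank(A − (5)·I) = 1, so dim ker(A − (5)·I) = n − 1 = 3

Summary:
  λ = 5: algebraic multiplicity = 4, geometric multiplicity = 3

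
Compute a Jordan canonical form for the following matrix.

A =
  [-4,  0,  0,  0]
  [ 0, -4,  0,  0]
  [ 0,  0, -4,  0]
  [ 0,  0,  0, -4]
J_1(-4) ⊕ J_1(-4) ⊕ J_1(-4) ⊕ J_1(-4)

The characteristic polynomial is
  det(x·I − A) = x^4 + 16*x^3 + 96*x^2 + 256*x + 256 = (x + 4)^4

Eigenvalues and multiplicities (the geometric multiplicity of λ is n − rank(A − λI), which equals the number of Jordan blocks for λ):
  λ = -4: algebraic multiplicity = 4, geometric multiplicity = 4

Determining the block sizes for each eigenvalue:
  λ = -4: gm = am = 4, so every block has size 1 → block sizes [1, 1, 1, 1]

Assembling the blocks gives a Jordan form
J =
  [-4,  0,  0,  0]
  [ 0, -4,  0,  0]
  [ 0,  0, -4,  0]
  [ 0,  0,  0, -4]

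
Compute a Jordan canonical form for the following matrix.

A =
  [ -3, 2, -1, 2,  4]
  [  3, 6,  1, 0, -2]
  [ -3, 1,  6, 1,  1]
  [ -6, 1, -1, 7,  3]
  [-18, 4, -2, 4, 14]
J_3(6) ⊕ J_1(6) ⊕ J_1(6)

The characteristic polynomial is
  det(x·I − A) = x^5 - 30*x^4 + 360*x^3 - 2160*x^2 + 6480*x - 7776 = (x - 6)^5

Eigenvalues and multiplicities (the geometric multiplicity of λ is n − rank(A − λI), which equals the number of Jordan blocks for λ):
  λ = 6: algebraic multiplicity = 5, geometric multiplicity = 3

Determining the block sizes for each eigenvalue:
  λ = 6: with am = 5 and gm = 3, the partition is not yet determined (e.g. several partitions of 5 into 3 parts exist). Let N = A − (6)·I. Computing rank(N^1) = 2, rank(N^2) = 1, rank(N^3) = 0; the number of blocks of size ≥ j is rank(N^{j−1}) − rank(N^j), giving [3, 1, 1]. So we have 1 block(s) of size 3, 2 block(s) of size 1 → block sizes [3, 1, 1]

Assembling the blocks gives a Jordan form
J =
  [6, 1, 0, 0, 0]
  [0, 6, 1, 0, 0]
  [0, 0, 6, 0, 0]
  [0, 0, 0, 6, 0]
  [0, 0, 0, 0, 6]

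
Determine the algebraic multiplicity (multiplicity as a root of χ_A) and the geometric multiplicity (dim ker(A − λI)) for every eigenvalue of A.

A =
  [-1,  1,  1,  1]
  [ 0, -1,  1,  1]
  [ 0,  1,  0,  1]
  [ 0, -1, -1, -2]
λ = -1: alg = 4, geom = 2

Step 1 — factor the characteristic polynomial to read off the algebraic multiplicities:
  χ_A(x) = (x + 1)^4

Step 2 — compute geometric multiplicities via the rank-nullity identity g(λ) = n − rank(A − λI):
  rank(A − (-1)·I) = 2, so dim ker(A − (-1)·I) = n − 2 = 2

Summary:
  λ = -1: algebraic multiplicity = 4, geometric multiplicity = 2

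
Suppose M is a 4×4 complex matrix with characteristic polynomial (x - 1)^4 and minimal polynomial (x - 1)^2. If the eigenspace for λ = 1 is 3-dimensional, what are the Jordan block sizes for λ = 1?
Block sizes for λ = 1: [2, 1, 1]

Step 1 — from the characteristic polynomial, algebraic multiplicity of λ = 1 is 4. From dim ker(M − (1)·I) = 3, there are exactly 3 Jordan blocks for λ = 1.
Step 2 — from the minimal polynomial, the factor (x − 1)^2 tells us the largest block for λ = 1 has size 2.
Step 3 — with total size 4, 3 blocks, and largest block 2, the block sizes (in nonincreasing order) are [2, 1, 1].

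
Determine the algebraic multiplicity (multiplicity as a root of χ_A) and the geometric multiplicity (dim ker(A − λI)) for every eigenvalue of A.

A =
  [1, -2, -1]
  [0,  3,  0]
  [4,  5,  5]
λ = 3: alg = 3, geom = 1

Step 1 — factor the characteristic polynomial to read off the algebraic multiplicities:
  χ_A(x) = (x - 3)^3

Step 2 — compute geometric multiplicities via the rank-nullity identity g(λ) = n − rank(A − λI):
  rank(A − (3)·I) = 2, so dim ker(A − (3)·I) = n − 2 = 1

Summary:
  λ = 3: algebraic multiplicity = 3, geometric multiplicity = 1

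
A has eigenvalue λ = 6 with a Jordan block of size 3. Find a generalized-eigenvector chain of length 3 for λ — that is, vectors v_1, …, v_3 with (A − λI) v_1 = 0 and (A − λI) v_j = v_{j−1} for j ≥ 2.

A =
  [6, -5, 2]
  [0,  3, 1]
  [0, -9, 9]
A Jordan chain for λ = 6 of length 3:
v_1 = (-3, 0, 0)ᵀ
v_2 = (-5, -3, -9)ᵀ
v_3 = (0, 1, 0)ᵀ

Let N = A − (6)·I. We want v_3 with N^3 v_3 = 0 but N^2 v_3 ≠ 0; then v_{j-1} := N · v_j for j = 3, …, 2.

Pick v_3 = (0, 1, 0)ᵀ.
Then v_2 = N · v_3 = (-5, -3, -9)ᵀ.
Then v_1 = N · v_2 = (-3, 0, 0)ᵀ.

Sanity check: (A − (6)·I) v_1 = (0, 0, 0)ᵀ = 0. ✓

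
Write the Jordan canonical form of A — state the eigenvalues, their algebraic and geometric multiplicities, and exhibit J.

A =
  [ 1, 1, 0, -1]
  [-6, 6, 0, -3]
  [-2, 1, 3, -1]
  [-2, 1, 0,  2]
J_2(3) ⊕ J_1(3) ⊕ J_1(3)

The characteristic polynomial is
  det(x·I − A) = x^4 - 12*x^3 + 54*x^2 - 108*x + 81 = (x - 3)^4

Eigenvalues and multiplicities (the geometric multiplicity of λ is n − rank(A − λI), which equals the number of Jordan blocks for λ):
  λ = 3: algebraic multiplicity = 4, geometric multiplicity = 3

Determining the block sizes for each eigenvalue:
  λ = 3: 3 blocks summing to 4 forces exactly one block of size 2 and the rest size 1 → block sizes [2, 1, 1]

Assembling the blocks gives a Jordan form
J =
  [3, 1, 0, 0]
  [0, 3, 0, 0]
  [0, 0, 3, 0]
  [0, 0, 0, 3]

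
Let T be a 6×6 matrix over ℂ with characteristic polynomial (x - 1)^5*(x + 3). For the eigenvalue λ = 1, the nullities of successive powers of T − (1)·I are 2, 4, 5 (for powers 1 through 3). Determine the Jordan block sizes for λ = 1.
Block sizes for λ = 1: [3, 2]

From the dimensions of kernels of powers, the number of Jordan blocks of size at least j is d_j − d_{j−1} where d_j = dim ker(N^j) (with d_0 = 0). Computing the differences gives [2, 2, 1].
The number of blocks of size exactly k is (#blocks of size ≥ k) − (#blocks of size ≥ k + 1), so the partition is: 1 block(s) of size 2, 1 block(s) of size 3.
In nonincreasing order the block sizes are [3, 2].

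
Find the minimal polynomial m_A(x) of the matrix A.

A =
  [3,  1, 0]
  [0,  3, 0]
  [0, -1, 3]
x^2 - 6*x + 9

The characteristic polynomial is χ_A(x) = (x - 3)^3, so the eigenvalues are known. The minimal polynomial is
  m_A(x) = Π_λ (x − λ)^{k_λ}
where k_λ is the size of the *largest* Jordan block for λ (equivalently, the smallest k with (A − λI)^k v = 0 for every generalised eigenvector v of λ).

  λ = 3: largest Jordan block has size 2, contributing (x − 3)^2

So m_A(x) = (x - 3)^2 = x^2 - 6*x + 9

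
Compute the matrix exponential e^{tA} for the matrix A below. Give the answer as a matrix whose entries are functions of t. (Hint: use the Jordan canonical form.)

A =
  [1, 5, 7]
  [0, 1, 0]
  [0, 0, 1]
e^{tA} =
  [exp(t), 5*t*exp(t), 7*t*exp(t)]
  [0, exp(t), 0]
  [0, 0, exp(t)]

Strategy: write A = P · J · P⁻¹ where J is a Jordan canonical form, so e^{tA} = P · e^{tJ} · P⁻¹, and e^{tJ} can be computed block-by-block.

A has Jordan form
J =
  [1, 1, 0]
  [0, 1, 0]
  [0, 0, 1]
(up to reordering of blocks).

Per-block formulas:
  For a 2×2 Jordan block J_2(1): exp(t · J_2(1)) = e^(1t)·(I + t·N), where N is the 2×2 nilpotent shift.
  For a 1×1 block at λ = 1: exp(t · [1]) = [e^(1t)].

After assembling e^{tJ} and conjugating by P, we get:

e^{tA} =
  [exp(t), 5*t*exp(t), 7*t*exp(t)]
  [0, exp(t), 0]
  [0, 0, exp(t)]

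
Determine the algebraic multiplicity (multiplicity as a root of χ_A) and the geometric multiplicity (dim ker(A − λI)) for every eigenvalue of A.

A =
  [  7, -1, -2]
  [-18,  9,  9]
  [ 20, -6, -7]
λ = 3: alg = 3, geom = 1

Step 1 — factor the characteristic polynomial to read off the algebraic multiplicities:
  χ_A(x) = (x - 3)^3

Step 2 — compute geometric multiplicities via the rank-nullity identity g(λ) = n − rank(A − λI):
  rank(A − (3)·I) = 2, so dim ker(A − (3)·I) = n − 2 = 1

Summary:
  λ = 3: algebraic multiplicity = 3, geometric multiplicity = 1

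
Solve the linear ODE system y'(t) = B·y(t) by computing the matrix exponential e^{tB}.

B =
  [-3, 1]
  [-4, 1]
e^{tB} =
  [-2*t*exp(-t) + exp(-t), t*exp(-t)]
  [-4*t*exp(-t), 2*t*exp(-t) + exp(-t)]

Strategy: write B = P · J · P⁻¹ where J is a Jordan canonical form, so e^{tB} = P · e^{tJ} · P⁻¹, and e^{tJ} can be computed block-by-block.

B has Jordan form
J =
  [-1,  1]
  [ 0, -1]
(up to reordering of blocks).

Per-block formulas:
  For a 2×2 Jordan block J_2(-1): exp(t · J_2(-1)) = e^(-1t)·(I + t·N), where N is the 2×2 nilpotent shift.

After assembling e^{tJ} and conjugating by P, we get:

e^{tB} =
  [-2*t*exp(-t) + exp(-t), t*exp(-t)]
  [-4*t*exp(-t), 2*t*exp(-t) + exp(-t)]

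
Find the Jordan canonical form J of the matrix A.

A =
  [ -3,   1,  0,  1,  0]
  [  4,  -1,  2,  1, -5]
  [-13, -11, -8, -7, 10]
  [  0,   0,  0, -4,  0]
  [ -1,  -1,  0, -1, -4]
J_3(-4) ⊕ J_1(-4) ⊕ J_1(-4)

The characteristic polynomial is
  det(x·I − A) = x^5 + 20*x^4 + 160*x^3 + 640*x^2 + 1280*x + 1024 = (x + 4)^5

Eigenvalues and multiplicities (the geometric multiplicity of λ is n − rank(A − λI), which equals the number of Jordan blocks for λ):
  λ = -4: algebraic multiplicity = 5, geometric multiplicity = 3

Determining the block sizes for each eigenvalue:
  λ = -4: with am = 5 and gm = 3, the partition is not yet determined (e.g. several partitions of 5 into 3 parts exist). Let N = A − (-4)·I. Computing rank(N^1) = 2, rank(N^2) = 1, rank(N^3) = 0; the number of blocks of size ≥ j is rank(N^{j−1}) − rank(N^j), giving [3, 1, 1]. So we have 1 block(s) of size 3, 2 block(s) of size 1 → block sizes [3, 1, 1]

Assembling the blocks gives a Jordan form
J =
  [-4,  1,  0,  0,  0]
  [ 0, -4,  1,  0,  0]
  [ 0,  0, -4,  0,  0]
  [ 0,  0,  0, -4,  0]
  [ 0,  0,  0,  0, -4]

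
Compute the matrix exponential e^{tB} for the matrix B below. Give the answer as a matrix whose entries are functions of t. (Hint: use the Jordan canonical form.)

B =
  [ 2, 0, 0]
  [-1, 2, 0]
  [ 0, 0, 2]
e^{tB} =
  [exp(2*t), 0, 0]
  [-t*exp(2*t), exp(2*t), 0]
  [0, 0, exp(2*t)]

Strategy: write B = P · J · P⁻¹ where J is a Jordan canonical form, so e^{tB} = P · e^{tJ} · P⁻¹, and e^{tJ} can be computed block-by-block.

B has Jordan form
J =
  [2, 1, 0]
  [0, 2, 0]
  [0, 0, 2]
(up to reordering of blocks).

Per-block formulas:
  For a 1×1 block at λ = 2: exp(t · [2]) = [e^(2t)].
  For a 2×2 Jordan block J_2(2): exp(t · J_2(2)) = e^(2t)·(I + t·N), where N is the 2×2 nilpotent shift.

After assembling e^{tJ} and conjugating by P, we get:

e^{tB} =
  [exp(2*t), 0, 0]
  [-t*exp(2*t), exp(2*t), 0]
  [0, 0, exp(2*t)]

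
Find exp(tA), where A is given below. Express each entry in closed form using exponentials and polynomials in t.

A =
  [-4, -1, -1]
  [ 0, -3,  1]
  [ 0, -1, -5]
e^{tA} =
  [exp(-4*t), -t*exp(-4*t), -t*exp(-4*t)]
  [0, t*exp(-4*t) + exp(-4*t), t*exp(-4*t)]
  [0, -t*exp(-4*t), -t*exp(-4*t) + exp(-4*t)]

Strategy: write A = P · J · P⁻¹ where J is a Jordan canonical form, so e^{tA} = P · e^{tJ} · P⁻¹, and e^{tJ} can be computed block-by-block.

A has Jordan form
J =
  [-4,  1,  0]
  [ 0, -4,  0]
  [ 0,  0, -4]
(up to reordering of blocks).

Per-block formulas:
  For a 2×2 Jordan block J_2(-4): exp(t · J_2(-4)) = e^(-4t)·(I + t·N), where N is the 2×2 nilpotent shift.
  For a 1×1 block at λ = -4: exp(t · [-4]) = [e^(-4t)].

After assembling e^{tJ} and conjugating by P, we get:

e^{tA} =
  [exp(-4*t), -t*exp(-4*t), -t*exp(-4*t)]
  [0, t*exp(-4*t) + exp(-4*t), t*exp(-4*t)]
  [0, -t*exp(-4*t), -t*exp(-4*t) + exp(-4*t)]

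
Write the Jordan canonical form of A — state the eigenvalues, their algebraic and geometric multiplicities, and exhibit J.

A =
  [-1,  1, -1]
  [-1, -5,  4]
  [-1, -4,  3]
J_3(-1)

The characteristic polynomial is
  det(x·I − A) = x^3 + 3*x^2 + 3*x + 1 = (x + 1)^3

Eigenvalues and multiplicities (the geometric multiplicity of λ is n − rank(A − λI), which equals the number of Jordan blocks for λ):
  λ = -1: algebraic multiplicity = 3, geometric multiplicity = 1

Determining the block sizes for each eigenvalue:
  λ = -1: one block (gm = 1), so the single block has size am = 3 → block sizes [3]

Assembling the blocks gives a Jordan form
J =
  [-1,  1,  0]
  [ 0, -1,  1]
  [ 0,  0, -1]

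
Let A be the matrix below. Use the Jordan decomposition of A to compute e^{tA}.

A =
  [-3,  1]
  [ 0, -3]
e^{tA} =
  [exp(-3*t), t*exp(-3*t)]
  [0, exp(-3*t)]

Strategy: write A = P · J · P⁻¹ where J is a Jordan canonical form, so e^{tA} = P · e^{tJ} · P⁻¹, and e^{tJ} can be computed block-by-block.

A has Jordan form
J =
  [-3,  1]
  [ 0, -3]
(up to reordering of blocks).

Per-block formulas:
  For a 2×2 Jordan block J_2(-3): exp(t · J_2(-3)) = e^(-3t)·(I + t·N), where N is the 2×2 nilpotent shift.

After assembling e^{tJ} and conjugating by P, we get:

e^{tA} =
  [exp(-3*t), t*exp(-3*t)]
  [0, exp(-3*t)]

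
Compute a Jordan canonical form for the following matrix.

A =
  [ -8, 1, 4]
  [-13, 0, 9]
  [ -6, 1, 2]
J_3(-2)

The characteristic polynomial is
  det(x·I − A) = x^3 + 6*x^2 + 12*x + 8 = (x + 2)^3

Eigenvalues and multiplicities (the geometric multiplicity of λ is n − rank(A − λI), which equals the number of Jordan blocks for λ):
  λ = -2: algebraic multiplicity = 3, geometric multiplicity = 1

Determining the block sizes for each eigenvalue:
  λ = -2: one block (gm = 1), so the single block has size am = 3 → block sizes [3]

Assembling the blocks gives a Jordan form
J =
  [-2,  1,  0]
  [ 0, -2,  1]
  [ 0,  0, -2]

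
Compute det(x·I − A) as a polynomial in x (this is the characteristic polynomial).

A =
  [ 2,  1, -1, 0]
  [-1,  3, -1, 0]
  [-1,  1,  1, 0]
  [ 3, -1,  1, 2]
x^4 - 8*x^3 + 24*x^2 - 32*x + 16

Expanding det(x·I − A) (e.g. by cofactor expansion or by noting that A is similar to its Jordan form J, which has the same characteristic polynomial as A) gives
  χ_A(x) = x^4 - 8*x^3 + 24*x^2 - 32*x + 16
which factors as (x - 2)^4. The eigenvalues (with algebraic multiplicities) are λ = 2 with multiplicity 4.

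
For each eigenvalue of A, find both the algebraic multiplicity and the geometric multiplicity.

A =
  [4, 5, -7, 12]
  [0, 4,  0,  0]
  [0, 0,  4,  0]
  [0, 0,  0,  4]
λ = 4: alg = 4, geom = 3

Step 1 — factor the characteristic polynomial to read off the algebraic multiplicities:
  χ_A(x) = (x - 4)^4

Step 2 — compute geometric multiplicities via the rank-nullity identity g(λ) = n − rank(A − λI):
  rank(A − (4)·I) = 1, so dim ker(A − (4)·I) = n − 1 = 3

Summary:
  λ = 4: algebraic multiplicity = 4, geometric multiplicity = 3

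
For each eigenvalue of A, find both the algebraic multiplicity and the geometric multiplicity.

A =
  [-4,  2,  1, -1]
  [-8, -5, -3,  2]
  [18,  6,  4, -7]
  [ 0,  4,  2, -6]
λ = -4: alg = 3, geom = 1; λ = 1: alg = 1, geom = 1

Step 1 — factor the characteristic polynomial to read off the algebraic multiplicities:
  χ_A(x) = (x - 1)*(x + 4)^3

Step 2 — compute geometric multiplicities via the rank-nullity identity g(λ) = n − rank(A − λI):
  rank(A − (-4)·I) = 3, so dim ker(A − (-4)·I) = n − 3 = 1
  rank(A − (1)·I) = 3, so dim ker(A − (1)·I) = n − 3 = 1

Summary:
  λ = -4: algebraic multiplicity = 3, geometric multiplicity = 1
  λ = 1: algebraic multiplicity = 1, geometric multiplicity = 1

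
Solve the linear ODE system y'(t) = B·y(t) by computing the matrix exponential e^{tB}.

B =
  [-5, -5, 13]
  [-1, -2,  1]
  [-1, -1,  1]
e^{tB} =
  [t^2*exp(-2*t)/2 - 3*t*exp(-2*t) + exp(-2*t), t^2*exp(-2*t) - 5*t*exp(-2*t), -5*t^2*exp(-2*t)/2 + 13*t*exp(-2*t)]
  [t^2*exp(-2*t) - t*exp(-2*t), 2*t^2*exp(-2*t) + exp(-2*t), -5*t^2*exp(-2*t) + t*exp(-2*t)]
  [t^2*exp(-2*t)/2 - t*exp(-2*t), t^2*exp(-2*t) - t*exp(-2*t), -5*t^2*exp(-2*t)/2 + 3*t*exp(-2*t) + exp(-2*t)]

Strategy: write B = P · J · P⁻¹ where J is a Jordan canonical form, so e^{tB} = P · e^{tJ} · P⁻¹, and e^{tJ} can be computed block-by-block.

B has Jordan form
J =
  [-2,  1,  0]
  [ 0, -2,  1]
  [ 0,  0, -2]
(up to reordering of blocks).

Per-block formulas:
  For a 3×3 Jordan block J_3(-2): exp(t · J_3(-2)) = e^(-2t)·(I + t·N + (t^2/2)·N^2), where N is the 3×3 nilpotent shift.

After assembling e^{tJ} and conjugating by P, we get:

e^{tB} =
  [t^2*exp(-2*t)/2 - 3*t*exp(-2*t) + exp(-2*t), t^2*exp(-2*t) - 5*t*exp(-2*t), -5*t^2*exp(-2*t)/2 + 13*t*exp(-2*t)]
  [t^2*exp(-2*t) - t*exp(-2*t), 2*t^2*exp(-2*t) + exp(-2*t), -5*t^2*exp(-2*t) + t*exp(-2*t)]
  [t^2*exp(-2*t)/2 - t*exp(-2*t), t^2*exp(-2*t) - t*exp(-2*t), -5*t^2*exp(-2*t)/2 + 3*t*exp(-2*t) + exp(-2*t)]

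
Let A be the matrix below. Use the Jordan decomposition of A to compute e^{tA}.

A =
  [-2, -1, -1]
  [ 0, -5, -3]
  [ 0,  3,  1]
e^{tA} =
  [exp(-2*t), -t*exp(-2*t), -t*exp(-2*t)]
  [0, -3*t*exp(-2*t) + exp(-2*t), -3*t*exp(-2*t)]
  [0, 3*t*exp(-2*t), 3*t*exp(-2*t) + exp(-2*t)]

Strategy: write A = P · J · P⁻¹ where J is a Jordan canonical form, so e^{tA} = P · e^{tJ} · P⁻¹, and e^{tJ} can be computed block-by-block.

A has Jordan form
J =
  [-2,  1,  0]
  [ 0, -2,  0]
  [ 0,  0, -2]
(up to reordering of blocks).

Per-block formulas:
  For a 1×1 block at λ = -2: exp(t · [-2]) = [e^(-2t)].
  For a 2×2 Jordan block J_2(-2): exp(t · J_2(-2)) = e^(-2t)·(I + t·N), where N is the 2×2 nilpotent shift.

After assembling e^{tJ} and conjugating by P, we get:

e^{tA} =
  [exp(-2*t), -t*exp(-2*t), -t*exp(-2*t)]
  [0, -3*t*exp(-2*t) + exp(-2*t), -3*t*exp(-2*t)]
  [0, 3*t*exp(-2*t), 3*t*exp(-2*t) + exp(-2*t)]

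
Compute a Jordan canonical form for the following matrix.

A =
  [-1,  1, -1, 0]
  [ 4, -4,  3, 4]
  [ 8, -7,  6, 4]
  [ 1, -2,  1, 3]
J_2(1) ⊕ J_2(1)

The characteristic polynomial is
  det(x·I − A) = x^4 - 4*x^3 + 6*x^2 - 4*x + 1 = (x - 1)^4

Eigenvalues and multiplicities (the geometric multiplicity of λ is n − rank(A − λI), which equals the number of Jordan blocks for λ):
  λ = 1: algebraic multiplicity = 4, geometric multiplicity = 2

Determining the block sizes for each eigenvalue:
  λ = 1: with am = 4 and gm = 2, the partition is not yet determined (e.g. several partitions of 4 into 2 parts exist). Let N = A − (1)·I. Computing rank(N^1) = 2, rank(N^2) = 0; the number of blocks of size ≥ j is rank(N^{j−1}) − rank(N^j), giving [2, 2]. So we have 2 block(s) of size 2 → block sizes [2, 2]

Assembling the blocks gives a Jordan form
J =
  [1, 1, 0, 0]
  [0, 1, 0, 0]
  [0, 0, 1, 1]
  [0, 0, 0, 1]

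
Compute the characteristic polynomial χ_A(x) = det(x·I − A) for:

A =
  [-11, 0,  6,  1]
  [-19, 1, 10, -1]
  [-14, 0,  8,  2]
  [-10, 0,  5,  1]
x^4 + x^3 - 9*x^2 + 11*x - 4

Expanding det(x·I − A) (e.g. by cofactor expansion or by noting that A is similar to its Jordan form J, which has the same characteristic polynomial as A) gives
  χ_A(x) = x^4 + x^3 - 9*x^2 + 11*x - 4
which factors as (x - 1)^3*(x + 4). The eigenvalues (with algebraic multiplicities) are λ = -4 with multiplicity 1, λ = 1 with multiplicity 3.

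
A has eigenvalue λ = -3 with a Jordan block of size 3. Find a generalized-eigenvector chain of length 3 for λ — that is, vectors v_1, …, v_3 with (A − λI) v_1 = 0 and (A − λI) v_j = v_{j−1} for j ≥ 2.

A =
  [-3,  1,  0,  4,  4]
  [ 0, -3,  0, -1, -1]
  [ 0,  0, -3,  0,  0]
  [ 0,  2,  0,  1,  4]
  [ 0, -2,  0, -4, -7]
A Jordan chain for λ = -3 of length 3:
v_1 = (-1, 0, 0, -2, 2)ᵀ
v_2 = (4, -1, 0, 4, -4)ᵀ
v_3 = (0, 0, 0, 1, 0)ᵀ

Let N = A − (-3)·I. We want v_3 with N^3 v_3 = 0 but N^2 v_3 ≠ 0; then v_{j-1} := N · v_j for j = 3, …, 2.

Pick v_3 = (0, 0, 0, 1, 0)ᵀ.
Then v_2 = N · v_3 = (4, -1, 0, 4, -4)ᵀ.
Then v_1 = N · v_2 = (-1, 0, 0, -2, 2)ᵀ.

Sanity check: (A − (-3)·I) v_1 = (0, 0, 0, 0, 0)ᵀ = 0. ✓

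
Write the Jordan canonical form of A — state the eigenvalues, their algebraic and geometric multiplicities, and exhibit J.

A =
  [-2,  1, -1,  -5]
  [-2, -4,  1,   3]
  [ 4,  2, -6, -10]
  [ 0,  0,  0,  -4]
J_3(-4) ⊕ J_1(-4)

The characteristic polynomial is
  det(x·I − A) = x^4 + 16*x^3 + 96*x^2 + 256*x + 256 = (x + 4)^4

Eigenvalues and multiplicities (the geometric multiplicity of λ is n − rank(A − λI), which equals the number of Jordan blocks for λ):
  λ = -4: algebraic multiplicity = 4, geometric multiplicity = 2

Determining the block sizes for each eigenvalue:
  λ = -4: with am = 4 and gm = 2, the partition is not yet determined (e.g. several partitions of 4 into 2 parts exist). Let N = A − (-4)·I. Computing rank(N^1) = 2, rank(N^2) = 1, rank(N^3) = 0; the number of blocks of size ≥ j is rank(N^{j−1}) − rank(N^j), giving [2, 1, 1]. So we have 1 block(s) of size 3, 1 block(s) of size 1 → block sizes [3, 1]

Assembling the blocks gives a Jordan form
J =
  [-4,  1,  0,  0]
  [ 0, -4,  1,  0]
  [ 0,  0, -4,  0]
  [ 0,  0,  0, -4]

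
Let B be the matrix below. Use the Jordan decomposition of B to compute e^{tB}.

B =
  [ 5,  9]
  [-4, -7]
e^{tB} =
  [6*t*exp(-t) + exp(-t), 9*t*exp(-t)]
  [-4*t*exp(-t), -6*t*exp(-t) + exp(-t)]

Strategy: write B = P · J · P⁻¹ where J is a Jordan canonical form, so e^{tB} = P · e^{tJ} · P⁻¹, and e^{tJ} can be computed block-by-block.

B has Jordan form
J =
  [-1,  1]
  [ 0, -1]
(up to reordering of blocks).

Per-block formulas:
  For a 2×2 Jordan block J_2(-1): exp(t · J_2(-1)) = e^(-1t)·(I + t·N), where N is the 2×2 nilpotent shift.

After assembling e^{tJ} and conjugating by P, we get:

e^{tB} =
  [6*t*exp(-t) + exp(-t), 9*t*exp(-t)]
  [-4*t*exp(-t), -6*t*exp(-t) + exp(-t)]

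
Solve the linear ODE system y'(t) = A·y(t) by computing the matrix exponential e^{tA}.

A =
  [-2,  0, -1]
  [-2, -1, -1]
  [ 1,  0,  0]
e^{tA} =
  [-t*exp(-t) + exp(-t), 0, -t*exp(-t)]
  [t^2*exp(-t)/2 - 2*t*exp(-t), exp(-t), t^2*exp(-t)/2 - t*exp(-t)]
  [t*exp(-t), 0, t*exp(-t) + exp(-t)]

Strategy: write A = P · J · P⁻¹ where J is a Jordan canonical form, so e^{tA} = P · e^{tJ} · P⁻¹, and e^{tJ} can be computed block-by-block.

A has Jordan form
J =
  [-1,  1,  0]
  [ 0, -1,  1]
  [ 0,  0, -1]
(up to reordering of blocks).

Per-block formulas:
  For a 3×3 Jordan block J_3(-1): exp(t · J_3(-1)) = e^(-1t)·(I + t·N + (t^2/2)·N^2), where N is the 3×3 nilpotent shift.

After assembling e^{tJ} and conjugating by P, we get:

e^{tA} =
  [-t*exp(-t) + exp(-t), 0, -t*exp(-t)]
  [t^2*exp(-t)/2 - 2*t*exp(-t), exp(-t), t^2*exp(-t)/2 - t*exp(-t)]
  [t*exp(-t), 0, t*exp(-t) + exp(-t)]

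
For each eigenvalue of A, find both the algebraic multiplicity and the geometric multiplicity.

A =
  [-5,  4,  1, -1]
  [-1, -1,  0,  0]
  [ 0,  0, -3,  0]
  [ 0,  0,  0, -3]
λ = -3: alg = 4, geom = 2

Step 1 — factor the characteristic polynomial to read off the algebraic multiplicities:
  χ_A(x) = (x + 3)^4

Step 2 — compute geometric multiplicities via the rank-nullity identity g(λ) = n − rank(A − λI):
  rank(A − (-3)·I) = 2, so dim ker(A − (-3)·I) = n − 2 = 2

Summary:
  λ = -3: algebraic multiplicity = 4, geometric multiplicity = 2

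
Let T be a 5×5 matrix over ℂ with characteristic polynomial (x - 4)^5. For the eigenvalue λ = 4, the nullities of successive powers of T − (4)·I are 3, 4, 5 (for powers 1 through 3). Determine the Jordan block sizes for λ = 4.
Block sizes for λ = 4: [3, 1, 1]

From the dimensions of kernels of powers, the number of Jordan blocks of size at least j is d_j − d_{j−1} where d_j = dim ker(N^j) (with d_0 = 0). Computing the differences gives [3, 1, 1].
The number of blocks of size exactly k is (#blocks of size ≥ k) − (#blocks of size ≥ k + 1), so the partition is: 2 block(s) of size 1, 1 block(s) of size 3.
In nonincreasing order the block sizes are [3, 1, 1].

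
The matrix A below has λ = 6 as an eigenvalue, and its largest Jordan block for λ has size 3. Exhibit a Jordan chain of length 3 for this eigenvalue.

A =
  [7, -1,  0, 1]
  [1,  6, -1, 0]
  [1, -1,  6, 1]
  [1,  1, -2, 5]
A Jordan chain for λ = 6 of length 3:
v_1 = (1, 0, 1, -1)ᵀ
v_2 = (1, 1, 1, 1)ᵀ
v_3 = (1, 0, 0, 0)ᵀ

Let N = A − (6)·I. We want v_3 with N^3 v_3 = 0 but N^2 v_3 ≠ 0; then v_{j-1} := N · v_j for j = 3, …, 2.

Pick v_3 = (1, 0, 0, 0)ᵀ.
Then v_2 = N · v_3 = (1, 1, 1, 1)ᵀ.
Then v_1 = N · v_2 = (1, 0, 1, -1)ᵀ.

Sanity check: (A − (6)·I) v_1 = (0, 0, 0, 0)ᵀ = 0. ✓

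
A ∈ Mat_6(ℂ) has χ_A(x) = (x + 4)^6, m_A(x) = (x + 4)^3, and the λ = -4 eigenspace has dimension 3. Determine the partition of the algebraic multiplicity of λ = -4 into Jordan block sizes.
Block sizes for λ = -4: [3, 2, 1]

Step 1 — from the characteristic polynomial, algebraic multiplicity of λ = -4 is 6. From dim ker(A − (-4)·I) = 3, there are exactly 3 Jordan blocks for λ = -4.
Step 2 — from the minimal polynomial, the factor (x + 4)^3 tells us the largest block for λ = -4 has size 3.
Step 3 — with total size 6, 3 blocks, and largest block 3, the block sizes (in nonincreasing order) are [3, 2, 1].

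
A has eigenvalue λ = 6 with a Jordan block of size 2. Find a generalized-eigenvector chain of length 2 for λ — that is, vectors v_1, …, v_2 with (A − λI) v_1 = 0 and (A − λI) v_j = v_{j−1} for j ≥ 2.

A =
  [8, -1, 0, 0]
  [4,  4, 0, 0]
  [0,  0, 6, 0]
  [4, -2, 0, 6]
A Jordan chain for λ = 6 of length 2:
v_1 = (2, 4, 0, 4)ᵀ
v_2 = (1, 0, 0, 0)ᵀ

Let N = A − (6)·I. We want v_2 with N^2 v_2 = 0 but N^1 v_2 ≠ 0; then v_{j-1} := N · v_j for j = 2, …, 2.

Pick v_2 = (1, 0, 0, 0)ᵀ.
Then v_1 = N · v_2 = (2, 4, 0, 4)ᵀ.

Sanity check: (A − (6)·I) v_1 = (0, 0, 0, 0)ᵀ = 0. ✓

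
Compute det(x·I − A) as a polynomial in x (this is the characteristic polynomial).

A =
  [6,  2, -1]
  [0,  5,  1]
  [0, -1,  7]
x^3 - 18*x^2 + 108*x - 216

Expanding det(x·I − A) (e.g. by cofactor expansion or by noting that A is similar to its Jordan form J, which has the same characteristic polynomial as A) gives
  χ_A(x) = x^3 - 18*x^2 + 108*x - 216
which factors as (x - 6)^3. The eigenvalues (with algebraic multiplicities) are λ = 6 with multiplicity 3.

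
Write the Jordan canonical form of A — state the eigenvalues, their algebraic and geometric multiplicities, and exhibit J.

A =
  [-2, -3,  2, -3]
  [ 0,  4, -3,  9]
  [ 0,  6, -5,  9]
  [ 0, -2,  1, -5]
J_2(-2) ⊕ J_2(-2)

The characteristic polynomial is
  det(x·I − A) = x^4 + 8*x^3 + 24*x^2 + 32*x + 16 = (x + 2)^4

Eigenvalues and multiplicities (the geometric multiplicity of λ is n − rank(A − λI), which equals the number of Jordan blocks for λ):
  λ = -2: algebraic multiplicity = 4, geometric multiplicity = 2

Determining the block sizes for each eigenvalue:
  λ = -2: with am = 4 and gm = 2, the partition is not yet determined (e.g. several partitions of 4 into 2 parts exist). Let N = A − (-2)·I. Computing rank(N^1) = 2, rank(N^2) = 0; the number of blocks of size ≥ j is rank(N^{j−1}) − rank(N^j), giving [2, 2]. So we have 2 block(s) of size 2 → block sizes [2, 2]

Assembling the blocks gives a Jordan form
J =
  [-2,  1,  0,  0]
  [ 0, -2,  0,  0]
  [ 0,  0, -2,  1]
  [ 0,  0,  0, -2]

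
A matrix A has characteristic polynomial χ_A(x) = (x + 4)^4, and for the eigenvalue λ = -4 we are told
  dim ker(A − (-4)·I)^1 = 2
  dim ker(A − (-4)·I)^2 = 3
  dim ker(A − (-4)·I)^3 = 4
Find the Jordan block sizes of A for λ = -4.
Block sizes for λ = -4: [3, 1]

From the dimensions of kernels of powers, the number of Jordan blocks of size at least j is d_j − d_{j−1} where d_j = dim ker(N^j) (with d_0 = 0). Computing the differences gives [2, 1, 1].
The number of blocks of size exactly k is (#blocks of size ≥ k) − (#blocks of size ≥ k + 1), so the partition is: 1 block(s) of size 1, 1 block(s) of size 3.
In nonincreasing order the block sizes are [3, 1].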